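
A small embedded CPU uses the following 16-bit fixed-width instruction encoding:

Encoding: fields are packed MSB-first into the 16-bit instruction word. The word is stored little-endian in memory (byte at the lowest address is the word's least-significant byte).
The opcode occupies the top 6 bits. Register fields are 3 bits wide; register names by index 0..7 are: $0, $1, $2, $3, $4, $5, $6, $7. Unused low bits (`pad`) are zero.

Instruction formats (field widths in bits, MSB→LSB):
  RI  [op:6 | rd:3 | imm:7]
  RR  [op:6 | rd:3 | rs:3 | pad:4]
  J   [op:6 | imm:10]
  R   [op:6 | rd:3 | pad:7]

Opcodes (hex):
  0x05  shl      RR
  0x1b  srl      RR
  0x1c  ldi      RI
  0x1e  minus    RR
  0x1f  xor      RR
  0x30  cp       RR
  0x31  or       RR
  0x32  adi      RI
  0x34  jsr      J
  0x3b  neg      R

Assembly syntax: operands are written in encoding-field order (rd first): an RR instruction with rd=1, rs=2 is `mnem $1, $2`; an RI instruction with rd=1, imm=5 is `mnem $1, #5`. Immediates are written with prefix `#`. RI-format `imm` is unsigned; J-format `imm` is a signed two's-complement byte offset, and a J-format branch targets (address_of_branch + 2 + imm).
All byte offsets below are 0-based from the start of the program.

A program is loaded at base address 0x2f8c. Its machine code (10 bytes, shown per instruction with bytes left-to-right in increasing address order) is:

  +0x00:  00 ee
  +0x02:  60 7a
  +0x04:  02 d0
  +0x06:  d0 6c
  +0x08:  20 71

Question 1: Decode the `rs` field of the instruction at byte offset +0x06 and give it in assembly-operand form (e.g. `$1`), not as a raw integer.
$5

+0x06: d0 6c ⇒ word 0x6cd0 (little)
  op=0x6cd0>>10=0x1b ⇒ srl (RR)
  rd: (w>>7)&0x7=0x1 → $1
  rs: (w>>4)&0x7=0x5 → $5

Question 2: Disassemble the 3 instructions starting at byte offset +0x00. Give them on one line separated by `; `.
neg $4; minus $4, $6; jsr #2

+0x00: 00 ee ⇒ word 0xee00 (little)
  top 6b → 0x3b → neg [R]
  rd: (w>>7)&0x7=0x4 → $4
+0x02: 60 7a ⇒ word 0x7a60 (little)
  top 6b → 0x1e → minus [RR]
  rd: (w>>7)&0x7=0x4 → $4
  rs: (w>>4)&0x7=0x6 → $6
+0x04: 02 d0 ⇒ word 0xd002 (little)
  top 6b → 0x34 → jsr [J]
  imm: (w>>0)&0x3ff=0x2 → #2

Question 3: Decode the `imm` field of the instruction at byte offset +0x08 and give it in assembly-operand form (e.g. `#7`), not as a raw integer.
#32

off 0x08: read 20 71 as little → 0x7120
  opcode bits[15:10]=0x1c: ldi/RI
  rd@[9:7]=0x2 ⇒ $2
  imm@[6:0]=0x20 ⇒ #32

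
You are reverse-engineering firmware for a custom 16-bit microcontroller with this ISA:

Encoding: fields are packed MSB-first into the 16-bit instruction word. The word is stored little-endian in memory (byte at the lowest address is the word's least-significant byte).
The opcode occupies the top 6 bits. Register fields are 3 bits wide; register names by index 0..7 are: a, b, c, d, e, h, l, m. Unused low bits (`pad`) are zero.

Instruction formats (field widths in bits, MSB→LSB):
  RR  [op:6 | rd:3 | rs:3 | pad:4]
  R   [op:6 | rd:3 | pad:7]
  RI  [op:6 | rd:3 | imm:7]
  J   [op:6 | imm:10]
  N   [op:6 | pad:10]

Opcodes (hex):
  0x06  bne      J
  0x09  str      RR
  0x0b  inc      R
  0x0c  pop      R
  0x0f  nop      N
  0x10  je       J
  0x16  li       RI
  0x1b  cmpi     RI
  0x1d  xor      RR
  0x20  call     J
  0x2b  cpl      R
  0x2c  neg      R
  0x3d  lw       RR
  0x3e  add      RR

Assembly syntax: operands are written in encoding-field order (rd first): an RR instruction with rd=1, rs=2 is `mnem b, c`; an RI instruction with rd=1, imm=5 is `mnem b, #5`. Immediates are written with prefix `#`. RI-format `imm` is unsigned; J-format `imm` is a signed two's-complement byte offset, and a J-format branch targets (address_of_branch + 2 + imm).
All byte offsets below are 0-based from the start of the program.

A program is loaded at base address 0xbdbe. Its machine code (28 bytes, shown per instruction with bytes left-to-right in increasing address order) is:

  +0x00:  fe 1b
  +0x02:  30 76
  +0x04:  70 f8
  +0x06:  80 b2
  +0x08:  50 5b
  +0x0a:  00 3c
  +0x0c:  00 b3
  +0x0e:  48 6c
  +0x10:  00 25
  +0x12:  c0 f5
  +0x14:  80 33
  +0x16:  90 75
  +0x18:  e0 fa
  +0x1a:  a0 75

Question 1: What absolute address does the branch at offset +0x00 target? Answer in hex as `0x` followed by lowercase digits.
0xbdbe

+0x00: fe 1b ⇒ word 0x1bfe (little)
  opcode bits[15:10]=0x6: bne/J
  imm@[9:0]=0x3fe (s10→-2) ⇒ #-2
  target = base 0xbdbe + off 0x00 + 2 + imm -2 = 0xbdbe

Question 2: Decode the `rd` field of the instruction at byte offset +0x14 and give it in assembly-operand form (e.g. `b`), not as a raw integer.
m

+0x14: 80 33 ⇒ word 0x3380 (little)
  op=0x3380>>10=0xc ⇒ pop (R)
  rd: (w>>7)&0x7=0x7 → m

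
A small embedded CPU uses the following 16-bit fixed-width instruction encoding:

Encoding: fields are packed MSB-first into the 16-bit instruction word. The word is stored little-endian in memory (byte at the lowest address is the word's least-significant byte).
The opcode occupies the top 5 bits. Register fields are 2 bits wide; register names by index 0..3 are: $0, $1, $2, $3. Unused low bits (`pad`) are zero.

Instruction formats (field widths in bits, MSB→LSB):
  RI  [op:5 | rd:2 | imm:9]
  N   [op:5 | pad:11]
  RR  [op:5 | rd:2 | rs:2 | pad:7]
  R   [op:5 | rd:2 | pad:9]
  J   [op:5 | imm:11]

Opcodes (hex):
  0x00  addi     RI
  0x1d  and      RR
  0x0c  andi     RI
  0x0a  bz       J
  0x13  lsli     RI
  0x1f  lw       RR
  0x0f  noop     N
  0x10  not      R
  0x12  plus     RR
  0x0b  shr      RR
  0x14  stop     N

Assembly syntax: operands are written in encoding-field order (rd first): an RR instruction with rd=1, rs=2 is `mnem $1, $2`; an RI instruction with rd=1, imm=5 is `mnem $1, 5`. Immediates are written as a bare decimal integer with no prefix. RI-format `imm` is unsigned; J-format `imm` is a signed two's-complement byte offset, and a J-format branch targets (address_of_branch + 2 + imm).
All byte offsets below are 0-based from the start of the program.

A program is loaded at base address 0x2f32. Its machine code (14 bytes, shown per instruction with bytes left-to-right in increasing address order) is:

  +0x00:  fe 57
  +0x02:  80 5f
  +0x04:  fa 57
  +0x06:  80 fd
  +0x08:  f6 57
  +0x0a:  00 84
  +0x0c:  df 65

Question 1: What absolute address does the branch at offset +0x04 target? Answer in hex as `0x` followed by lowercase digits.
+0x04: fa 57 ⇒ word 0x57fa (little)
  opcode bits[15:11]=0xa: bz/J
  [10:0] imm=2042 (s11→-6) = -6
  target = base 0x2f32 + off 0x04 + 2 + imm -6 = 0x2f32

0x2f32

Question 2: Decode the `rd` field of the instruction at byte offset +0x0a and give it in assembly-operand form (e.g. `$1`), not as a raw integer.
off 0x0a: read 00 84 as little → 0x8400
  top 5b → 0x10 → not [R]
  rd: (w>>9)&0x3=0x2 → $2

$2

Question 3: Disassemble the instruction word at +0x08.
[08] f6 57 → 0x57f6
  op=0x57f6>>11=0xa ⇒ bz (J)
  [10:0] imm=2038 (s11→-10) = -10

bz -10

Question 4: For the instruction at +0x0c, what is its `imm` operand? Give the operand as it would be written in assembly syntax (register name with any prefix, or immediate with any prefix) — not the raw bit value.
479

[0c] df 65 → 0x65df
  op=0x65df>>11=0xc ⇒ andi (RI)
  rd: (w>>9)&0x3=0x2 → $2
  imm: (w>>0)&0x1ff=0x1df → 479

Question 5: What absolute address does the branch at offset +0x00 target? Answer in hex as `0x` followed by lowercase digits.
@+00  little-endian(fe 57) = 0x57fe
  op=0x57fe>>11=0xa ⇒ bz (J)
  imm: (w>>0)&0x7ff=0x7fe (s11→-2) → -2
  target = base 0x2f32 + off 0x00 + 2 + imm -2 = 0x2f32

0x2f32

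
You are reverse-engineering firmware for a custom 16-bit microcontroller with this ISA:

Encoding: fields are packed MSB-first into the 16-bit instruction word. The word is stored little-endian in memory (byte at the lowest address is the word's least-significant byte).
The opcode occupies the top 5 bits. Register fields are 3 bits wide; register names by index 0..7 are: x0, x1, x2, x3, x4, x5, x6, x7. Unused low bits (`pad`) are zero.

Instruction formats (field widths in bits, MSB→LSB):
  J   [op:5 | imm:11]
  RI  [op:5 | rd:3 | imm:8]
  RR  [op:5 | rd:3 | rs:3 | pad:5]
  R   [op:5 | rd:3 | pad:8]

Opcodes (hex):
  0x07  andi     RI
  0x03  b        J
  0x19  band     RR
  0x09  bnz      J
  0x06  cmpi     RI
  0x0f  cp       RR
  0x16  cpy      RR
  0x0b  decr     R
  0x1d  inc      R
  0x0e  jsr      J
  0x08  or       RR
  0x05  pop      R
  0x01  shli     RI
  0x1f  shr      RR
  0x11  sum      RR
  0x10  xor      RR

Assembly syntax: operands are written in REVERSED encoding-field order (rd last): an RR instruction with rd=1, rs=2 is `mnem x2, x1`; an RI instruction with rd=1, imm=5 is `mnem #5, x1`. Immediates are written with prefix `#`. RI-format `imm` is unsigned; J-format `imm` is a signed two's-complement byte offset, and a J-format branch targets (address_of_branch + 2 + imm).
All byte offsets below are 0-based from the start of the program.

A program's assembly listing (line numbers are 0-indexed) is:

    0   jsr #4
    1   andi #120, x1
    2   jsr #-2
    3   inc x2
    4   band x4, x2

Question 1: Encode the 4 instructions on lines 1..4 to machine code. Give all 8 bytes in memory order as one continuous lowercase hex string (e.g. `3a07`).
1. andi fields op=0x7:5|rd=1:3|imm=120:8 → word 3978h → 78 39
2. jsr fields op=0xe:5|imm=-2:11 → word 77feh → fe 77
3. inc fields op=0x1d:5|rd=2:3|pad=0:8 → word ea00h → 00 ea
4. band fields op=0x19:5|rd=2:3|rs=4:3|pad=0:5 → word ca80h → 80 ca

7839fe7700ea80ca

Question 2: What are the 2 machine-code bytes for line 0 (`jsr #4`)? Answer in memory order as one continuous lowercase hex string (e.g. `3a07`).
line 0 (jsr): pack op=0xe:5|imm=4:11 = 0x7004; little→ 04 70

0470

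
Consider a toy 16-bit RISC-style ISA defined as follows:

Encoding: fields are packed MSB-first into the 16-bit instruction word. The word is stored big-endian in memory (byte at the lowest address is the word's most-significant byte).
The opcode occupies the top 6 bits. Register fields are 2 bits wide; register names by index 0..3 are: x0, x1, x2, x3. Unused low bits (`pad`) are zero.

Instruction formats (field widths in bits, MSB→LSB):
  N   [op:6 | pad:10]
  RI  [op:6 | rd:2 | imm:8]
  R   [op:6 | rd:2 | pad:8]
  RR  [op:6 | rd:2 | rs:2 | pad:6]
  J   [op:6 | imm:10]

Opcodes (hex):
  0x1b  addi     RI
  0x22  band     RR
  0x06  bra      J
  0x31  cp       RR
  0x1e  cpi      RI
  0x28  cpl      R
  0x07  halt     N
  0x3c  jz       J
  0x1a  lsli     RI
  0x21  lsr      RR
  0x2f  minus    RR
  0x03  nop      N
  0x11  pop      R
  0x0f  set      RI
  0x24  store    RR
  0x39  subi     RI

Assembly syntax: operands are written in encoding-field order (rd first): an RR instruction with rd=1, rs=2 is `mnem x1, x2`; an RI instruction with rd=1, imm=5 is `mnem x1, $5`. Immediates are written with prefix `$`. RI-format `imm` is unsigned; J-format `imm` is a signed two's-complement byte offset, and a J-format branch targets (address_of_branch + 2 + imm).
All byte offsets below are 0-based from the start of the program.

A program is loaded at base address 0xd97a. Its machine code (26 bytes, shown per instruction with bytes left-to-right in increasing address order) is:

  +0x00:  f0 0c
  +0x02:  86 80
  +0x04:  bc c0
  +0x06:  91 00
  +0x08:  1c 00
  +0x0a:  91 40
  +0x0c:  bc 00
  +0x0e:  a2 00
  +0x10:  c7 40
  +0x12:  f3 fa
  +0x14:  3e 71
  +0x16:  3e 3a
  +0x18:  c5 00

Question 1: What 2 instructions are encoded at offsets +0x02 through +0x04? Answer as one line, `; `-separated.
lsr x2, x2; minus x0, x3

off 0x02: read 86 80 as big → 0x8680
  op=0x8680>>10=0x21 ⇒ lsr (RR)
  rd@[9:8]=0x2 ⇒ x2
  rs@[7:6]=0x2 ⇒ x2
off 0x04: read bc c0 as big → 0xbcc0
  op=0xbcc0>>10=0x2f ⇒ minus (RR)
  rd@[9:8]=0x0 ⇒ x0
  rs@[7:6]=0x3 ⇒ x3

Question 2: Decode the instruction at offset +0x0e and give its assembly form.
cpl x2

[0e] a2 00 → 0xa200
  top 6b → 0x28 → cpl [R]
  rd@[9:8]=0x2 ⇒ x2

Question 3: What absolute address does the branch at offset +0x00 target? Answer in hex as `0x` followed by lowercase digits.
off 0x00: read f0 0c as big → 0xf00c
  opcode bits[15:10]=0x3c: jz/J
  imm: (w>>0)&0x3ff=0xc → $12
  target = base 0xd97a + off 0x00 + 2 + imm 12 = 0xd988

0xd988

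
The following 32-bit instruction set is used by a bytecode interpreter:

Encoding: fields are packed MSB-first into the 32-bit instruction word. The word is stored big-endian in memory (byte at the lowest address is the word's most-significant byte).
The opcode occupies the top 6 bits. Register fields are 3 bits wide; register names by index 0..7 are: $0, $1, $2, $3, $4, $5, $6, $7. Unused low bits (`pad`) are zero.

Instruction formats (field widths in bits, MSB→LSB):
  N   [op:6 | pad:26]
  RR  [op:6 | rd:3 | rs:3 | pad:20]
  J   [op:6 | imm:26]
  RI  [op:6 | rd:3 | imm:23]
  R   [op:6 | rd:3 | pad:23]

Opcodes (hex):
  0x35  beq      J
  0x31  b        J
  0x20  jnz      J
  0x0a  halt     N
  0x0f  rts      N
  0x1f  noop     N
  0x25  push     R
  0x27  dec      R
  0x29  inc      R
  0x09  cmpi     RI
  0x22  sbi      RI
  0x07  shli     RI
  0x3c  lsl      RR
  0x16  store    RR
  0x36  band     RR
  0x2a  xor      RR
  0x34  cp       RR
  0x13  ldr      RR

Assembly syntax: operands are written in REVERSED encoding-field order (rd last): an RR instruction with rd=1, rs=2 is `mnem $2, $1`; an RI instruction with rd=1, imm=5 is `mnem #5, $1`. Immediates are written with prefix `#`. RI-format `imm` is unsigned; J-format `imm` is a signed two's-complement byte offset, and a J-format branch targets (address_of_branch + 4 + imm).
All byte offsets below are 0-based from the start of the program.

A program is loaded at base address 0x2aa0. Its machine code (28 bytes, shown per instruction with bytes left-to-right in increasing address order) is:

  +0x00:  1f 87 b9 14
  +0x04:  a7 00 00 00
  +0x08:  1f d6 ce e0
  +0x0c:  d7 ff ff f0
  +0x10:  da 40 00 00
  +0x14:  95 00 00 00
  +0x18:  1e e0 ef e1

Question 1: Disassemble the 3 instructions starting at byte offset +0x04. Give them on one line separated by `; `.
off 0x04: read a7 00 00 00 as big → 0xa7000000
  opcode bits[31:26]=0x29: inc/R
  rd@[25:23]=0x6 ⇒ $6
off 0x08: read 1f d6 ce e0 as big → 0x1fd6cee0
  opcode bits[31:26]=0x7: shli/RI
  rd@[25:23]=0x7 ⇒ $7
  imm@[22:0]=0x56cee0 ⇒ #5689056
off 0x0c: read d7 ff ff f0 as big → 0xd7fffff0
  opcode bits[31:26]=0x35: beq/J
  imm@[25:0]=0x3fffff0 (s26→-16) ⇒ #-16

inc $6; shli #5689056, $7; beq #-16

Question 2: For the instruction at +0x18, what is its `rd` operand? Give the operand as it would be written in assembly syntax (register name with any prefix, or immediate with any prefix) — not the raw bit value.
$5

@+18  big-endian(1e e0 ef e1) = 0x1ee0efe1
  opcode bits[31:26]=0x7: shli/RI
  rd@[25:23]=0x5 ⇒ $5
  imm@[22:0]=0x60efe1 ⇒ #6352865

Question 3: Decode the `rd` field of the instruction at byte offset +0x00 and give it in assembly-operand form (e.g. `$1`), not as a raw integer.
@+00  big-endian(1f 87 b9 14) = 0x1f87b914
  opcode bits[31:26]=0x7: shli/RI
  [25:23] rd=7 = $7
  [22:0] imm=506132 = #506132

$7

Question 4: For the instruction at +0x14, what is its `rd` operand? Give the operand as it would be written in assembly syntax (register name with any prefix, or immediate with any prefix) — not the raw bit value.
$2

off 0x14: read 95 00 00 00 as big → 0x95000000
  op=0x95000000>>26=0x25 ⇒ push (R)
  rd: (w>>23)&0x7=0x2 → $2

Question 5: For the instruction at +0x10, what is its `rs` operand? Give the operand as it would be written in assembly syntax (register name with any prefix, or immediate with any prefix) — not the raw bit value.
$4

@+10  big-endian(da 40 00 00) = 0xda400000
  op=0xda400000>>26=0x36 ⇒ band (RR)
  rd: (w>>23)&0x7=0x4 → $4
  rs: (w>>20)&0x7=0x4 → $4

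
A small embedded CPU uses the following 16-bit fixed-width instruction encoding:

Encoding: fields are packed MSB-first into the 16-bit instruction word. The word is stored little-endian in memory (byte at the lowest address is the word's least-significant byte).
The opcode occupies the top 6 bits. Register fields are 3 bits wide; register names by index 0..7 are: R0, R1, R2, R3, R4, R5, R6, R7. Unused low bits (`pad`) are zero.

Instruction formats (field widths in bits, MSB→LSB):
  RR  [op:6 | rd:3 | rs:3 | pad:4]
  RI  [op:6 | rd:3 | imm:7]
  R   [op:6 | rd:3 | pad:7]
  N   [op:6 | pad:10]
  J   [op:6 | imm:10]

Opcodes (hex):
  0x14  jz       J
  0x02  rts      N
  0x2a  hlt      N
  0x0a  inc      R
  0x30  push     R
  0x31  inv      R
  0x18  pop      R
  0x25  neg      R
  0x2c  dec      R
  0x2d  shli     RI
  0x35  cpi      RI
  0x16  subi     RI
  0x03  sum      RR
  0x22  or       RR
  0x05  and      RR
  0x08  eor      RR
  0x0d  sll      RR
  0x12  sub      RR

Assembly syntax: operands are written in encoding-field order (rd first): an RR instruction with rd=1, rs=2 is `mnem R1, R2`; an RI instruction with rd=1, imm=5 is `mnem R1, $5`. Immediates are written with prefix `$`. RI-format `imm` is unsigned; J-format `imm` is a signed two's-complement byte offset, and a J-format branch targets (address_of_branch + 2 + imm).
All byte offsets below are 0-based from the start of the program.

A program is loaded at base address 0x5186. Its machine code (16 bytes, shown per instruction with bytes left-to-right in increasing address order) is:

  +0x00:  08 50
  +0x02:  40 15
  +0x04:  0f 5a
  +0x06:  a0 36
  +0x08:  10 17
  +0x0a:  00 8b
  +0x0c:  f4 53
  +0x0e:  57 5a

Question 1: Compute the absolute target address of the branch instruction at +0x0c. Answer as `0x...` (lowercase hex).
0x5188

[0c] f4 53 → 0x53f4
  top 6b → 0x14 → jz [J]
  imm: (w>>0)&0x3ff=0x3f4 (s10→-12) → $-12
  target = base 0x5186 + off 0x0c + 2 + imm -12 = 0x5188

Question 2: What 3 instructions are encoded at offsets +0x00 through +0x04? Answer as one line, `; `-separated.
+0x00: 08 50 ⇒ word 0x5008 (little)
  top 6b → 0x14 → jz [J]
  imm: (w>>0)&0x3ff=0x8 → $8
+0x02: 40 15 ⇒ word 0x1540 (little)
  top 6b → 0x5 → and [RR]
  rd: (w>>7)&0x7=0x2 → R2
  rs: (w>>4)&0x7=0x4 → R4
+0x04: 0f 5a ⇒ word 0x5a0f (little)
  top 6b → 0x16 → subi [RI]
  rd: (w>>7)&0x7=0x4 → R4
  imm: (w>>0)&0x7f=0xf → $15

jz $8; and R2, R4; subi R4, $15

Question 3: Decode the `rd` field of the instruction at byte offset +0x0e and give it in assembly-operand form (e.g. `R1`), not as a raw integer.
R4

[0e] 57 5a → 0x5a57
  op=0x5a57>>10=0x16 ⇒ subi (RI)
  rd@[9:7]=0x4 ⇒ R4
  imm@[6:0]=0x57 ⇒ $87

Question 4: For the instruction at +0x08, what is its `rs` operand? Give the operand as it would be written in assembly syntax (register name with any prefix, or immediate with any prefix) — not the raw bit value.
[08] 10 17 → 0x1710
  op=0x1710>>10=0x5 ⇒ and (RR)
  rd@[9:7]=0x6 ⇒ R6
  rs@[6:4]=0x1 ⇒ R1

R1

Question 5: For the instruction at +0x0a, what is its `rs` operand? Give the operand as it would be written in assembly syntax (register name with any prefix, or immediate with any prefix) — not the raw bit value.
+0x0a: 00 8b ⇒ word 0x8b00 (little)
  opcode bits[15:10]=0x22: or/RR
  rd: (w>>7)&0x7=0x6 → R6
  rs: (w>>4)&0x7=0x0 → R0

R0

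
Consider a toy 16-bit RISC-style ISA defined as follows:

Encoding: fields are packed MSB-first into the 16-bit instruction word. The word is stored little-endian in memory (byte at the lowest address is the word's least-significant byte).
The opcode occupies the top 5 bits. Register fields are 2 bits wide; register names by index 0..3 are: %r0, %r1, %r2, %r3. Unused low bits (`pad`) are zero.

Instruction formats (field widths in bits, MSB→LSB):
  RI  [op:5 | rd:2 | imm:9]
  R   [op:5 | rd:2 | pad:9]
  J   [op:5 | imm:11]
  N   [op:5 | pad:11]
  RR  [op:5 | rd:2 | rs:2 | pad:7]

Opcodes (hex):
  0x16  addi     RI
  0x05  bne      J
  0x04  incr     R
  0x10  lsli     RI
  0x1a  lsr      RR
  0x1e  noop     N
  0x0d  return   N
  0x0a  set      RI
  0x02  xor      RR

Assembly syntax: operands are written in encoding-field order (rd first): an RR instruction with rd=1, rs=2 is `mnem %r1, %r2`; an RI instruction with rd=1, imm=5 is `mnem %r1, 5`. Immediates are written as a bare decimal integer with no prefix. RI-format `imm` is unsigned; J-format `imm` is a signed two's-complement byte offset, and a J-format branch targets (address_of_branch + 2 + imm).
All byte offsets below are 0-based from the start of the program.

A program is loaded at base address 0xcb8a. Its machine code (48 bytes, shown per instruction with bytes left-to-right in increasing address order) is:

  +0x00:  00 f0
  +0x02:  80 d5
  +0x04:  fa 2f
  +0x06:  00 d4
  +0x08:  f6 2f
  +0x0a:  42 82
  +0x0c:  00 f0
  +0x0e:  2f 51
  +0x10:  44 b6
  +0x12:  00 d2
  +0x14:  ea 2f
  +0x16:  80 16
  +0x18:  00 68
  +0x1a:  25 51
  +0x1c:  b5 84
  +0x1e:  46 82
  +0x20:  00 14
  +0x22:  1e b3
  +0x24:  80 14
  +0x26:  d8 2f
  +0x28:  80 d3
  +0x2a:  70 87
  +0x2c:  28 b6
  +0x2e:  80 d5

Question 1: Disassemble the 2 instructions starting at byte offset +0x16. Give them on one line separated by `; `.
off 0x16: read 80 16 as little → 0x1680
  top 5b → 0x2 → xor [RR]
  rd: (w>>9)&0x3=0x3 → %r3
  rs: (w>>7)&0x3=0x1 → %r1
off 0x18: read 00 68 as little → 0x6800
  top 5b → 0xd → return [N]

xor %r3, %r1; return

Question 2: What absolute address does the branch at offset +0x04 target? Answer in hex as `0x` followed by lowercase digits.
0xcb8a

off 0x04: read fa 2f as little → 0x2ffa
  op=0x2ffa>>11=0x5 ⇒ bne (J)
  imm@[10:0]=0x7fa (s11→-6) ⇒ -6
  target = base 0xcb8a + off 0x04 + 2 + imm -6 = 0xcb8a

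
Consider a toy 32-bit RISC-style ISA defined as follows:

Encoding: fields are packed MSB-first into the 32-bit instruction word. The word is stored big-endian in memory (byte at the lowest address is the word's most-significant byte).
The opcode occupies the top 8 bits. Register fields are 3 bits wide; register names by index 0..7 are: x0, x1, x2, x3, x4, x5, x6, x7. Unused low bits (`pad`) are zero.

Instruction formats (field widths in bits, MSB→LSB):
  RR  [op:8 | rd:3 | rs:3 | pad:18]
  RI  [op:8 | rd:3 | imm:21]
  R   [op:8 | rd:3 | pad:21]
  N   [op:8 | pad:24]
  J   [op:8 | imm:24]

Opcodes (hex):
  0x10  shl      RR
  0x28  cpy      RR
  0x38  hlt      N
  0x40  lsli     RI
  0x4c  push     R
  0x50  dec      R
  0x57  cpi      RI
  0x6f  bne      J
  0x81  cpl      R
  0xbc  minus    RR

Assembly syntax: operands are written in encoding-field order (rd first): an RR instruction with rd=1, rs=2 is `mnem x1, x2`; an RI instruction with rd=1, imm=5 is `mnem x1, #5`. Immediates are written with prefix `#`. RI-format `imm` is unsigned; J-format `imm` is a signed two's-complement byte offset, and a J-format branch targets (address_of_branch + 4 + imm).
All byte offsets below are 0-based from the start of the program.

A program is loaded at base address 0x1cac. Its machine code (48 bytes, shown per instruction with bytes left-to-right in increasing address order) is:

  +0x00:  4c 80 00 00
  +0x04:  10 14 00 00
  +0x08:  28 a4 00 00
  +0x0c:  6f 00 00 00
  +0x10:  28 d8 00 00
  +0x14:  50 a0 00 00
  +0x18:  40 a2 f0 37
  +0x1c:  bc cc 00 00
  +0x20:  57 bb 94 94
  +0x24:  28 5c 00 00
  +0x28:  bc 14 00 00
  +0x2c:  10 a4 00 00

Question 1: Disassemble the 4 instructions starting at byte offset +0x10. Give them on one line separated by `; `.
@+10  big-endian(28 d8 00 00) = 0x28d80000
  top 8b → 0x28 → cpy [RR]
  rd: (w>>21)&0x7=0x6 → x6
  rs: (w>>18)&0x7=0x6 → x6
@+14  big-endian(50 a0 00 00) = 0x50a00000
  top 8b → 0x50 → dec [R]
  rd: (w>>21)&0x7=0x5 → x5
@+18  big-endian(40 a2 f0 37) = 0x40a2f037
  top 8b → 0x40 → lsli [RI]
  rd: (w>>21)&0x7=0x5 → x5
  imm: (w>>0)&0x1fffff=0x2f037 → #192567
@+1c  big-endian(bc cc 00 00) = 0xbccc0000
  top 8b → 0xbc → minus [RR]
  rd: (w>>21)&0x7=0x6 → x6
  rs: (w>>18)&0x7=0x3 → x3

cpy x6, x6; dec x5; lsli x5, #192567; minus x6, x3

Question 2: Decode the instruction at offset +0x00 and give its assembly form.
@+00  big-endian(4c 80 00 00) = 0x4c800000
  op=0x4c800000>>24=0x4c ⇒ push (R)
  [23:21] rd=4 = x4

push x4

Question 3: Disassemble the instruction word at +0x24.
cpy x2, x7

+0x24: 28 5c 00 00 ⇒ word 0x285c0000 (big)
  top 8b → 0x28 → cpy [RR]
  rd: (w>>21)&0x7=0x2 → x2
  rs: (w>>18)&0x7=0x7 → x7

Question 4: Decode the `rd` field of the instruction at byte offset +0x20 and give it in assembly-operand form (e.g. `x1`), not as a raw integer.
[20] 57 bb 94 94 → 0x57bb9494
  opcode bits[31:24]=0x57: cpi/RI
  [23:21] rd=5 = x5
  [20:0] imm=1807508 = #1807508

x5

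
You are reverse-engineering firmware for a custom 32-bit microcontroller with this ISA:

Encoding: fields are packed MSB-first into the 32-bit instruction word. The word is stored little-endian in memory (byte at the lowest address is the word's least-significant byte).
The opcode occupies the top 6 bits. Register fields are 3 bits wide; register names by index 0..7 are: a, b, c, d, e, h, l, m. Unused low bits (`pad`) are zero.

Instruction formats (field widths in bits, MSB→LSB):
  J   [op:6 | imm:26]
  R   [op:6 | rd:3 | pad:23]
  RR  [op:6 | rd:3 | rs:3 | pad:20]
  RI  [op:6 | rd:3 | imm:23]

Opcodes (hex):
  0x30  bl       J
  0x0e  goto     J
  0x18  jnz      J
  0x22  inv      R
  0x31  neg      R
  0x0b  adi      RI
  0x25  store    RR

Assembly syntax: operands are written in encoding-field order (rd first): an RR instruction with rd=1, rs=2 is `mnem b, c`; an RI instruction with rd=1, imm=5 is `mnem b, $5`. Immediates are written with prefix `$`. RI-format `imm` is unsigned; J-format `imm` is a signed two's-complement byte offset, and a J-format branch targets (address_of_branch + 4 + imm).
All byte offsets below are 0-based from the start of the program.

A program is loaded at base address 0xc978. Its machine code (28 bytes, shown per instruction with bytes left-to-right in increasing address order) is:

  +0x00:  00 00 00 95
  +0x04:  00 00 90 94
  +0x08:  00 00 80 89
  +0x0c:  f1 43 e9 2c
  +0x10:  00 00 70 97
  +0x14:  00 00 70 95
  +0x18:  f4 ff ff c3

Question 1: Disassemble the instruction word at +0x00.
store c, a

off 0x00: read 00 00 00 95 as little → 0x95000000
  opcode bits[31:26]=0x25: store/RR
  rd: (w>>23)&0x7=0x2 → c
  rs: (w>>20)&0x7=0x0 → a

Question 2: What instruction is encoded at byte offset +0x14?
off 0x14: read 00 00 70 95 as little → 0x95700000
  opcode bits[31:26]=0x25: store/RR
  rd: (w>>23)&0x7=0x2 → c
  rs: (w>>20)&0x7=0x7 → m

store c, m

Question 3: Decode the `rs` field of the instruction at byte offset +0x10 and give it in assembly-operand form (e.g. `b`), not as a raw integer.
m

@+10  little-endian(00 00 70 97) = 0x97700000
  top 6b → 0x25 → store [RR]
  [25:23] rd=6 = l
  [22:20] rs=7 = m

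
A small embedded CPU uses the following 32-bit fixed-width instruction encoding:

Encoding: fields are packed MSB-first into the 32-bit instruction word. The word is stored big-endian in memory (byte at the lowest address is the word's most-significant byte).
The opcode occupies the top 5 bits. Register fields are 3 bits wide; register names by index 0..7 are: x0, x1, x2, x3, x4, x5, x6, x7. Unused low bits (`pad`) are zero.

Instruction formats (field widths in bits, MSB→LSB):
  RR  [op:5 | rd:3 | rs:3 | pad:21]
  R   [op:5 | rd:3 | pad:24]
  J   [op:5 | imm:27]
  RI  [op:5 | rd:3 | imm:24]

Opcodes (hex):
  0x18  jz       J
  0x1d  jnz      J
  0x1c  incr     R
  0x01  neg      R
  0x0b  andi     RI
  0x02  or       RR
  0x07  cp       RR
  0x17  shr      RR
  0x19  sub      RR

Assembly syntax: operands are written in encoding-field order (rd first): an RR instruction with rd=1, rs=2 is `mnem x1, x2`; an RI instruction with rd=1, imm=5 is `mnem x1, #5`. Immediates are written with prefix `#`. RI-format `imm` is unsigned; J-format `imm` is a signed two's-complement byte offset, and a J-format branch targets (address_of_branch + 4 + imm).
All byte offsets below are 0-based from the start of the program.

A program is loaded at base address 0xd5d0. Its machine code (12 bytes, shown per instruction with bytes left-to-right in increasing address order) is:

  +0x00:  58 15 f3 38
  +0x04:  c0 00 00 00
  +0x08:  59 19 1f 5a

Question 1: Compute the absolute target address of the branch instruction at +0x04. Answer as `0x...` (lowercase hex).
[04] c0 00 00 00 → 0xc0000000
  top 5b → 0x18 → jz [J]
  imm: (w>>0)&0x7ffffff=0x0 → #0
  target = base 0xd5d0 + off 0x04 + 4 + imm 0 = 0xd5d8

0xd5d8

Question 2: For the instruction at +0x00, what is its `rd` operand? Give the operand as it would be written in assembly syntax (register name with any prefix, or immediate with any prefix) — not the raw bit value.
x0

+0x00: 58 15 f3 38 ⇒ word 0x5815f338 (big)
  op=0x5815f338>>27=0xb ⇒ andi (RI)
  [26:24] rd=0 = x0
  [23:0] imm=1438520 = #1438520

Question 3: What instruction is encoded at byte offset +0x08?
andi x1, #1646426

@+08  big-endian(59 19 1f 5a) = 0x59191f5a
  top 5b → 0xb → andi [RI]
  rd: (w>>24)&0x7=0x1 → x1
  imm: (w>>0)&0xffffff=0x191f5a → #1646426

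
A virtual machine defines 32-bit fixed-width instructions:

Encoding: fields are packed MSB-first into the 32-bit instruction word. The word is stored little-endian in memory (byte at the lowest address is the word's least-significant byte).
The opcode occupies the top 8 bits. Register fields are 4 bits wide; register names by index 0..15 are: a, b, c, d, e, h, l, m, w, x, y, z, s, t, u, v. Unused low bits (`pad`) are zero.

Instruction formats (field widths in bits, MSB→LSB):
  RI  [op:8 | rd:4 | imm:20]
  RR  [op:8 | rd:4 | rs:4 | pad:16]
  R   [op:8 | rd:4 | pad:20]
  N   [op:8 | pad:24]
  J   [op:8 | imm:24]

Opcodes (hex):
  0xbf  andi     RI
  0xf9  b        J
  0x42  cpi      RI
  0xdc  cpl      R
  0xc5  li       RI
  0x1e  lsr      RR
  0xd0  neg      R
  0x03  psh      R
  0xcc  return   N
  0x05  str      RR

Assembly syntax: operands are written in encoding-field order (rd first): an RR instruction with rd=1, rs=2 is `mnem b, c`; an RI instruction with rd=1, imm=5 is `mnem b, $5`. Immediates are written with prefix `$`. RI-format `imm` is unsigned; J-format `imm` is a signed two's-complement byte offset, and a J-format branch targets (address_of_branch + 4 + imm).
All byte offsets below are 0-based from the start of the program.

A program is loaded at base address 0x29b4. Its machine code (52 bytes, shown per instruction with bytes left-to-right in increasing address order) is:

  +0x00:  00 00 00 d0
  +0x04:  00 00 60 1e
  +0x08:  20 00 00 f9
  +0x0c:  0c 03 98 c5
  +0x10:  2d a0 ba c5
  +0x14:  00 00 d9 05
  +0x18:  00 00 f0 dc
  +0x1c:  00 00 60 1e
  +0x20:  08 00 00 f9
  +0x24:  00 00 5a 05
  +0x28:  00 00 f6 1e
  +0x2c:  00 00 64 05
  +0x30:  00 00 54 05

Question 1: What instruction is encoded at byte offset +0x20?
b $8

[20] 08 00 00 f9 → 0xf9000008
  top 8b → 0xf9 → b [J]
  imm@[23:0]=0x8 ⇒ $8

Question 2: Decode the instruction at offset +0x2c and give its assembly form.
[2c] 00 00 64 05 → 0x05640000
  op=0x05640000>>24=0x5 ⇒ str (RR)
  rd@[23:20]=0x6 ⇒ l
  rs@[19:16]=0x4 ⇒ e

str l, e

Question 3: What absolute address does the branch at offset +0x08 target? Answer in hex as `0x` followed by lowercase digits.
0x29e0

@+08  little-endian(20 00 00 f9) = 0xf9000020
  opcode bits[31:24]=0xf9: b/J
  imm: (w>>0)&0xffffff=0x20 → $32
  target = base 0x29b4 + off 0x08 + 4 + imm 32 = 0x29e0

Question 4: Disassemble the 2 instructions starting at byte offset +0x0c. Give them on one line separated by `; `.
[0c] 0c 03 98 c5 → 0xc598030c
  top 8b → 0xc5 → li [RI]
  rd: (w>>20)&0xf=0x9 → x
  imm: (w>>0)&0xfffff=0x8030c → $525068
[10] 2d a0 ba c5 → 0xc5baa02d
  top 8b → 0xc5 → li [RI]
  rd: (w>>20)&0xf=0xb → z
  imm: (w>>0)&0xfffff=0xaa02d → $696365

li x, $525068; li z, $696365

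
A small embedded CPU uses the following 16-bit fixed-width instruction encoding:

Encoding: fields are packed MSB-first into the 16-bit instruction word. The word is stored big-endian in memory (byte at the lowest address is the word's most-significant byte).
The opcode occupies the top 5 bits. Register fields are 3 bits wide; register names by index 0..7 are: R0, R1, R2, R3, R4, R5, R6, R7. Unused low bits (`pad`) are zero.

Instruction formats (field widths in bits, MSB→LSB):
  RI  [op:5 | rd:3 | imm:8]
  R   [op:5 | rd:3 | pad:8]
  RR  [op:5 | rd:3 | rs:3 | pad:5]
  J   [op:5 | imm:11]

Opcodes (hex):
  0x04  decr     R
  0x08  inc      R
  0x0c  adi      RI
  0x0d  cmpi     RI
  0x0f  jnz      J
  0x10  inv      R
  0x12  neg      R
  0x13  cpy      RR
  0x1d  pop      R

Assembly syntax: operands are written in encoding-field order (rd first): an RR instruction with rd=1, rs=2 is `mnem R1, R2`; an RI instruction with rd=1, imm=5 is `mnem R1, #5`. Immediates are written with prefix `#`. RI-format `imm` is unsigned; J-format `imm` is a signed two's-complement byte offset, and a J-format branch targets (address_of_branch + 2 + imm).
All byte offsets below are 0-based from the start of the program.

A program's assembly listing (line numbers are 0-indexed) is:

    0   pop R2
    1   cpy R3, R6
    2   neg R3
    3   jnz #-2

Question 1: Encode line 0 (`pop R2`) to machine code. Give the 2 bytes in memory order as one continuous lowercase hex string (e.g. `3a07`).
ea00

L0: pop op=0x1d:5|rd=2:3|pad=0:8 ⇒ 0xea00 ⇒ big ea 00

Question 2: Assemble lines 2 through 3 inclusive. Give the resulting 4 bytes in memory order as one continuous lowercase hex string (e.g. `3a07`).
2. neg fields op=0x12:5|rd=3:3|pad=0:8 → word 9300h → 93 00
3. jnz fields op=0xf:5|imm=-2:11 → word 7ffeh → 7f fe

93007ffe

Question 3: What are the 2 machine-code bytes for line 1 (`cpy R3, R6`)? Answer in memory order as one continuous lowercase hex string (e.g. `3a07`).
line 1 (cpy): pack op=0x13:5|rd=3:3|rs=6:3|pad=0:5 = 0x9bc0; big→ 9b c0

9bc0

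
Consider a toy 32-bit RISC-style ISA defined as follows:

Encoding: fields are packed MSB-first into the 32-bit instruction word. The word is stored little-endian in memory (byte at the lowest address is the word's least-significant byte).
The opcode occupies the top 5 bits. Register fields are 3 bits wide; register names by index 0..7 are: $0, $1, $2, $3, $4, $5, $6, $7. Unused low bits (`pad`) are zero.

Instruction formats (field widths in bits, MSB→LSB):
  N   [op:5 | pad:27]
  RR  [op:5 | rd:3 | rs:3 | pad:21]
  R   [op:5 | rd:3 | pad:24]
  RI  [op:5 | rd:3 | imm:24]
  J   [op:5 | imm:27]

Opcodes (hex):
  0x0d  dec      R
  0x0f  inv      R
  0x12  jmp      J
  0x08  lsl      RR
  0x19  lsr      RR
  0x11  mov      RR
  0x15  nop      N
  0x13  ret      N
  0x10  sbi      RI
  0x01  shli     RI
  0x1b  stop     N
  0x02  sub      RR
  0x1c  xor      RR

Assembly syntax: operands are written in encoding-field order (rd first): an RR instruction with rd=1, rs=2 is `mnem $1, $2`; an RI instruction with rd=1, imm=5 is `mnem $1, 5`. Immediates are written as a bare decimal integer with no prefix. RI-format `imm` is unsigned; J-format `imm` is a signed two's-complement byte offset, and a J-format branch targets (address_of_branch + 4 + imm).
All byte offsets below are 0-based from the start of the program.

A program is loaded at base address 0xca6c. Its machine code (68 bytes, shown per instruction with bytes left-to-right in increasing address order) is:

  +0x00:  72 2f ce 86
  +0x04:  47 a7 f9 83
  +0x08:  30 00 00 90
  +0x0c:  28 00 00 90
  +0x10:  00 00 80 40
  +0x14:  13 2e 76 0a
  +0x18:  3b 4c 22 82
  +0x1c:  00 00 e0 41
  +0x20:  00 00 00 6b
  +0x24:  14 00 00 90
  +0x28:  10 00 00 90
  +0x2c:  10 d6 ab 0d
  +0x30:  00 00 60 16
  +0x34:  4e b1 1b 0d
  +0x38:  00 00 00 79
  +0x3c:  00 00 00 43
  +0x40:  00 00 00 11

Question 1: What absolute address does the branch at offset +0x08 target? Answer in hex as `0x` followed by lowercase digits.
@+08  little-endian(30 00 00 90) = 0x90000030
  op=0x90000030>>27=0x12 ⇒ jmp (J)
  [26:0] imm=48 = 48
  target = base 0xca6c + off 0x08 + 4 + imm 48 = 0xcaa8

0xcaa8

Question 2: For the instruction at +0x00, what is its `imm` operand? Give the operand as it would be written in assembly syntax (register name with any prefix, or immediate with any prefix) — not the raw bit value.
[00] 72 2f ce 86 → 0x86ce2f72
  op=0x86ce2f72>>27=0x10 ⇒ sbi (RI)
  rd: (w>>24)&0x7=0x6 → $6
  imm: (w>>0)&0xffffff=0xce2f72 → 13512562

13512562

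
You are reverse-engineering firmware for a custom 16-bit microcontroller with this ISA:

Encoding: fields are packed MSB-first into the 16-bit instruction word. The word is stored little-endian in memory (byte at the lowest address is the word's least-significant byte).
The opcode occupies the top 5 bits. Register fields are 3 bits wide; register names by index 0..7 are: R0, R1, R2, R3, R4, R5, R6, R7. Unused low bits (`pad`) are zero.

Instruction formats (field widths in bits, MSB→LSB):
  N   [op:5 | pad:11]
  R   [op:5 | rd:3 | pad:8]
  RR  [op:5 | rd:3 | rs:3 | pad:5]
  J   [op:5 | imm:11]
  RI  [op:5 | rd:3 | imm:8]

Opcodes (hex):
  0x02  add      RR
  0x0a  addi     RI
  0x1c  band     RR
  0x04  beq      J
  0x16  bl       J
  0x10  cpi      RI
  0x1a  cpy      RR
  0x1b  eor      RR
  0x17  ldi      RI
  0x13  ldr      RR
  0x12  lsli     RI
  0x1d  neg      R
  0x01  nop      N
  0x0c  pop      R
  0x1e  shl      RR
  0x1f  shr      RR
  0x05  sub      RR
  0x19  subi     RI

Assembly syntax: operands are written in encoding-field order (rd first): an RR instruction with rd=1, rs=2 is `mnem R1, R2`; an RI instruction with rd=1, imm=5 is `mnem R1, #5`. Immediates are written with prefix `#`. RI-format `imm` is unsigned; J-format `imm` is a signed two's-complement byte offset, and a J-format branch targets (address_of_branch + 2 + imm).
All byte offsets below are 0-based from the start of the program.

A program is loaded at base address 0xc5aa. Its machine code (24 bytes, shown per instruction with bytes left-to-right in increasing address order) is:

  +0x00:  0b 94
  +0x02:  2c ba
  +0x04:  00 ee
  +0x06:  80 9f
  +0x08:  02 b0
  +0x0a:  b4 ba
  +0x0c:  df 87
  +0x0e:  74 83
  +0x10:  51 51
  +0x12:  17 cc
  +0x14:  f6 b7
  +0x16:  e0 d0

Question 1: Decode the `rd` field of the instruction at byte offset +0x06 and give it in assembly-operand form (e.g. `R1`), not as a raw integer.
R7

@+06  little-endian(80 9f) = 0x9f80
  opcode bits[15:11]=0x13: ldr/RR
  rd: (w>>8)&0x7=0x7 → R7
  rs: (w>>5)&0x7=0x4 → R4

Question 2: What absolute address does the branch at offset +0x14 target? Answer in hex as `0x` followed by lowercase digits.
@+14  little-endian(f6 b7) = 0xb7f6
  top 5b → 0x16 → bl [J]
  [10:0] imm=2038 (s11→-10) = #-10
  target = base 0xc5aa + off 0x14 + 2 + imm -10 = 0xc5b6

0xc5b6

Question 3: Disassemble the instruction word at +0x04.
neg R6

[04] 00 ee → 0xee00
  op=0xee00>>11=0x1d ⇒ neg (R)
  rd@[10:8]=0x6 ⇒ R6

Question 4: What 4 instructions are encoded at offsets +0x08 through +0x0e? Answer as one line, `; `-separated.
off 0x08: read 02 b0 as little → 0xb002
  top 5b → 0x16 → bl [J]
  imm@[10:0]=0x2 ⇒ #2
off 0x0a: read b4 ba as little → 0xbab4
  top 5b → 0x17 → ldi [RI]
  rd@[10:8]=0x2 ⇒ R2
  imm@[7:0]=0xb4 ⇒ #180
off 0x0c: read df 87 as little → 0x87df
  top 5b → 0x10 → cpi [RI]
  rd@[10:8]=0x7 ⇒ R7
  imm@[7:0]=0xdf ⇒ #223
off 0x0e: read 74 83 as little → 0x8374
  top 5b → 0x10 → cpi [RI]
  rd@[10:8]=0x3 ⇒ R3
  imm@[7:0]=0x74 ⇒ #116

bl #2; ldi R2, #180; cpi R7, #223; cpi R3, #116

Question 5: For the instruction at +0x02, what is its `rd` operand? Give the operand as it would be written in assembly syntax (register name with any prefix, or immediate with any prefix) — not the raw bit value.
[02] 2c ba → 0xba2c
  op=0xba2c>>11=0x17 ⇒ ldi (RI)
  rd@[10:8]=0x2 ⇒ R2
  imm@[7:0]=0x2c ⇒ #44

R2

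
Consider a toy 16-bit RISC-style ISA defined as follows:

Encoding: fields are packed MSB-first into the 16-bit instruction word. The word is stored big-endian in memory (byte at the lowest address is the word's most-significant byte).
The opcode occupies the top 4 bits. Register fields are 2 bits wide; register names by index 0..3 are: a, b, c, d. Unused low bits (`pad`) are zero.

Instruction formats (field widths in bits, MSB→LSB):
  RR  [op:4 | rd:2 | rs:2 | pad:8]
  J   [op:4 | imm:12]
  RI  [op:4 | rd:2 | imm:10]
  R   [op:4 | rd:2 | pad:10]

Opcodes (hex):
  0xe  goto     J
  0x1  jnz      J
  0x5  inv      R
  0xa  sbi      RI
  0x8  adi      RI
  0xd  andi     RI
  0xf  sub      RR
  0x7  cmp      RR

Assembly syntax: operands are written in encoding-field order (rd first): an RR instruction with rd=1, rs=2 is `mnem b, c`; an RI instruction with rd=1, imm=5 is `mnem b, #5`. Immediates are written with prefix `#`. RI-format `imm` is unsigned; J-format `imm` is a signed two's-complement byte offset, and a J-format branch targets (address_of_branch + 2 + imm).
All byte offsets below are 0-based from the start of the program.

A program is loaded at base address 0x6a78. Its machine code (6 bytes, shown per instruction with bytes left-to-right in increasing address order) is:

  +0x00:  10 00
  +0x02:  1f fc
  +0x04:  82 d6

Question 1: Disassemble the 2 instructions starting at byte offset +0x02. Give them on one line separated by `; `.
jnz #-4; adi a, #726

[02] 1f fc → 0x1ffc
  opcode bits[15:12]=0x1: jnz/J
  imm@[11:0]=0xffc (s12→-4) ⇒ #-4
[04] 82 d6 → 0x82d6
  opcode bits[15:12]=0x8: adi/RI
  rd@[11:10]=0x0 ⇒ a
  imm@[9:0]=0x2d6 ⇒ #726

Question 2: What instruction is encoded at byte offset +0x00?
jnz #0

off 0x00: read 10 00 as big → 0x1000
  op=0x1000>>12=0x1 ⇒ jnz (J)
  imm@[11:0]=0x0 ⇒ #0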